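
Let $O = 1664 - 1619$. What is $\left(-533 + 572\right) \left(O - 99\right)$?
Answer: $-2106$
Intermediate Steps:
$O = 45$ ($O = 1664 - 1619 = 45$)
$\left(-533 + 572\right) \left(O - 99\right) = \left(-533 + 572\right) \left(45 - 99\right) = 39 \left(-54\right) = -2106$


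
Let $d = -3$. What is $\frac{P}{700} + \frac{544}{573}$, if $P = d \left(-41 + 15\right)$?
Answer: $\frac{212747}{200550} \approx 1.0608$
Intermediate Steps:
$P = 78$ ($P = - 3 \left(-41 + 15\right) = \left(-3\right) \left(-26\right) = 78$)
$\frac{P}{700} + \frac{544}{573} = \frac{78}{700} + \frac{544}{573} = 78 \cdot \frac{1}{700} + 544 \cdot \frac{1}{573} = \frac{39}{350} + \frac{544}{573} = \frac{212747}{200550}$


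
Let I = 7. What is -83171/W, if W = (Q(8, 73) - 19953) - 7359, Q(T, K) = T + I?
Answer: 83171/27297 ≈ 3.0469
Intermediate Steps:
Q(T, K) = 7 + T (Q(T, K) = T + 7 = 7 + T)
W = -27297 (W = ((7 + 8) - 19953) - 7359 = (15 - 19953) - 7359 = -19938 - 7359 = -27297)
-83171/W = -83171/(-27297) = -83171*(-1/27297) = 83171/27297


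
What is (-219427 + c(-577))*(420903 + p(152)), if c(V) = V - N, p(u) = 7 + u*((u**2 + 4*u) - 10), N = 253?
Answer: -886229148798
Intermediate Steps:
p(u) = 7 + u*(-10 + u**2 + 4*u)
c(V) = -253 + V (c(V) = V - 1*253 = V - 253 = -253 + V)
(-219427 + c(-577))*(420903 + p(152)) = (-219427 + (-253 - 577))*(420903 + (7 + 152**3 - 10*152 + 4*152**2)) = (-219427 - 830)*(420903 + (7 + 3511808 - 1520 + 4*23104)) = -220257*(420903 + (7 + 3511808 - 1520 + 92416)) = -220257*(420903 + 3602711) = -220257*4023614 = -886229148798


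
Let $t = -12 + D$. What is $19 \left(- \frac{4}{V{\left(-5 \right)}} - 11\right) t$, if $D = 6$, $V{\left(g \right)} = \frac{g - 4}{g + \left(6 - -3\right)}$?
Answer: $\frac{3154}{3} \approx 1051.3$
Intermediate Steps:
$V{\left(g \right)} = \frac{-4 + g}{9 + g}$ ($V{\left(g \right)} = \frac{-4 + g}{g + \left(6 + 3\right)} = \frac{-4 + g}{g + 9} = \frac{-4 + g}{9 + g}$)
$t = -6$ ($t = -12 + 6 = -6$)
$19 \left(- \frac{4}{V{\left(-5 \right)}} - 11\right) t = 19 \left(- \frac{4}{\frac{1}{9 - 5} \left(-4 - 5\right)} - 11\right) \left(-6\right) = 19 \left(- \frac{4}{\frac{1}{4} \left(-9\right)} - 11\right) \left(-6\right) = 19 \left(- \frac{4}{- \frac{9}{4}} - 11\right) \left(-6\right) = 19 \left(\left(-4\right) \left(- \frac{4}{9}\right) - 11\right) \left(-6\right) = 19 \left(\frac{16}{9} - 11\right) \left(-6\right) = 19 \left(\left(- \frac{83}{9}\right) \left(-6\right)\right) = 19 \cdot \frac{166}{3} = \frac{3154}{3}$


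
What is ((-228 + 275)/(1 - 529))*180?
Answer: -705/44 ≈ -16.023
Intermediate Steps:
((-228 + 275)/(1 - 529))*180 = (47/(-528))*180 = (47*(-1/528))*180 = -47/528*180 = -705/44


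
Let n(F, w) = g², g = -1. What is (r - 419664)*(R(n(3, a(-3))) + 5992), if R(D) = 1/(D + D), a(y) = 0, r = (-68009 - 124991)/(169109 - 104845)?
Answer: -40403652668445/16066 ≈ -2.5149e+9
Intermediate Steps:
r = -24125/8033 (r = -193000/64264 = -193000*1/64264 = -24125/8033 ≈ -3.0032)
n(F, w) = 1 (n(F, w) = (-1)² = 1)
R(D) = 1/(2*D)
(r - 419664)*(R(n(3, a(-3))) + 5992) = (-24125/8033 - 419664)*((½)/1 + 5992) = -3371185037*((½)*1 + 5992)/8033 = -3371185037*(½ + 5992)/8033 = -3371185037/8033*11985/2 = -40403652668445/16066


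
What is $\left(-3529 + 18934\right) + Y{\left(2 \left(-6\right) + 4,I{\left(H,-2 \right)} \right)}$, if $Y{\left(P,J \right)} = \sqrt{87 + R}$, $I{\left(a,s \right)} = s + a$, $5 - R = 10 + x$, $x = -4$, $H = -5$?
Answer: $15405 + \sqrt{86} \approx 15414.0$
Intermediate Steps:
$R = -1$ ($R = 5 - \left(10 - 4\right) = 5 - 6 = -1$)
$I{\left(a,s \right)} = a + s$
$Y{\left(P,J \right)} = \sqrt{86}$ ($Y{\left(P,J \right)} = \sqrt{87 - 1} = \sqrt{86}$)
$\left(-3529 + 18934\right) + Y{\left(2 \left(-6\right) + 4,I{\left(H,-2 \right)} \right)} = \left(-3529 + 18934\right) + \sqrt{86} = 15405 + \sqrt{86}$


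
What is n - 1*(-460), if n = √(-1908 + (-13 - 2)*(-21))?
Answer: 460 + 3*I*√177 ≈ 460.0 + 39.912*I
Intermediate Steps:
n = 3*I*√177 (n = √(-1908 - 15*(-21)) = √(-1908 + 315) = √(-1593) = 3*I*√177 ≈ 39.912*I)
n - 1*(-460) = 3*I*√177 - 1*(-460) = 3*I*√177 + 460 = 460 + 3*I*√177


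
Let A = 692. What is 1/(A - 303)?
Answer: 1/389 ≈ 0.0025707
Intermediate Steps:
1/(A - 303) = 1/(692 - 303) = 1/389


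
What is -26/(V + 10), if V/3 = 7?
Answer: -26/31 ≈ -0.83871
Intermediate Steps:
V = 21 (V = 3*7 = 21)
-26/(V + 10) = -26/(21 + 10) = -26/31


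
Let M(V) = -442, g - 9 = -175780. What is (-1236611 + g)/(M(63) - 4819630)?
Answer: 706191/2410036 ≈ 0.29302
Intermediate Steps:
g = -175771 (g = 9 - 175780 = -175771)
(-1236611 + g)/(M(63) - 4819630) = (-1236611 - 175771)/(-442 - 4819630) = -1412382/(-4820072) = -1412382*(-1/4820072) = 706191/2410036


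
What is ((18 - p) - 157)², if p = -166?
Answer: 729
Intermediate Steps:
((18 - p) - 157)² = ((18 - 1*(-166)) - 157)² = ((18 + 166) - 157)² = (184 - 157)² = 27² = 729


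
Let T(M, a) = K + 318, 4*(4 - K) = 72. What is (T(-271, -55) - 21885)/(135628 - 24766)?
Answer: -21581/110862 ≈ -0.19467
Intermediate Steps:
K = -14 (K = 4 - ¼*72 = 4 - 18 = -14)
T(M, a) = 304 (T(M, a) = -14 + 318 = 304)
(T(-271, -55) - 21885)/(135628 - 24766) = (304 - 21885)/(135628 - 24766) = -21581/110862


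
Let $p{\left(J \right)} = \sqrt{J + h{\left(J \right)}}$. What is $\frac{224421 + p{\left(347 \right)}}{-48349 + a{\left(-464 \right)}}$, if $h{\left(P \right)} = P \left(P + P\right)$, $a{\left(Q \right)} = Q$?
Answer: $- \frac{74807}{16271} - \frac{\sqrt{241165}}{48813} \approx -4.6076$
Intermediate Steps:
$h{\left(P \right)} = 2 P^{2}$ ($h{\left(P \right)} = P 2 P = 2 P^{2}$)
$p{\left(J \right)} = \sqrt{J + 2 J^{2}}$
$\frac{224421 + p{\left(347 \right)}}{-48349 + a{\left(-464 \right)}} = \frac{224421 + \sqrt{347 \left(1 + 2 \cdot 347\right)}}{-48349 - 464} = \frac{224421 + \sqrt{347 \left(1 + 694\right)}}{-48813} = \left(224421 + \sqrt{347 \cdot 695}\right) \left(- \frac{1}{48813}\right) = \left(224421 + \sqrt{241165}\right) \left(- \frac{1}{48813}\right) = - \frac{74807}{16271} - \frac{\sqrt{241165}}{48813}$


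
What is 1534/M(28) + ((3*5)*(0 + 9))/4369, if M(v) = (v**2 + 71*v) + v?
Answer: 3540023/6116600 ≈ 0.57876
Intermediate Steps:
M(v) = v**2 + 72*v
1534/M(28) + ((3*5)*(0 + 9))/4369 = 1534/((28*(72 + 28))) + ((3*5)*(0 + 9))/4369 = 1534/((28*100)) + (15*9)*(1/4369) = 1534/2800 + 135*(1/4369) = 1534*(1/2800) + 135/4369 = 767/1400 + 135/4369 = 3540023/6116600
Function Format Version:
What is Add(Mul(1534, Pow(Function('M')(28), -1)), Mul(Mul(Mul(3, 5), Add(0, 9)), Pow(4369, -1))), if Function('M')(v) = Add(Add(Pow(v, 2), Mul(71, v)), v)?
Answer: Rational(3540023, 6116600) ≈ 0.57876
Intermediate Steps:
Function('M')(v) = Add(Pow(v, 2), Mul(72, v))
Add(Mul(1534, Pow(Function('M')(28), -1)), Mul(Mul(Mul(3, 5), Add(0, 9)), Pow(4369, -1))) = Add(Mul(1534, Pow(Mul(28, Add(72, 28)), -1)), Mul(Mul(Mul(3, 5), Add(0, 9)), Pow(4369, -1))) = Add(Mul(1534, Pow(Mul(28, 100), -1)), Mul(Mul(15, 9), Rational(1, 4369))) = Add(Mul(1534, Pow(2800, -1)), Mul(135, Rational(1, 4369))) = Add(Mul(1534, Rational(1, 2800)), Rational(135, 4369)) = Add(Rational(767, 1400), Rational(135, 4369)) = Rational(3540023, 6116600)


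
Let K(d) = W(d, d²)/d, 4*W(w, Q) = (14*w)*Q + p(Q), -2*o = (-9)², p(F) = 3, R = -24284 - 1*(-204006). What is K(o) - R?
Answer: -37579927/216 ≈ -1.7398e+5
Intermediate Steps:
R = 179722 (R = -24284 + 204006 = 179722)
o = -81/2 (o = -½*(-9)² = -½*81 = -81/2 ≈ -40.500)
W(w, Q) = ¾ + 7*Q*w/2 (W(w, Q) = ((14*w)*Q + 3)/4 = (14*Q*w + 3)/4 = (3 + 14*Q*w)/4 = ¾ + 7*Q*w/2)
K(d) = (¾ + 7*d³/2)/d (K(d) = (¾ + 7*d²*d/2)/d = (¾ + 7*d³/2)/d)
K(o) - R = (3 + 14*(-81/2)³)/(4*(-81/2)) - 1*179722 = (¼)*(-2/81)*(3 + 14*(-531441/8)) - 179722 = (¼)*(-2/81)*(3 - 3720087/4) - 179722 = (¼)*(-2/81)*(-3720075/4) - 179722 = 1240025/216 - 179722 = -37579927/216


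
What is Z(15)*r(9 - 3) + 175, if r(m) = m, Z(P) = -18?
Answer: 67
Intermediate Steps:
Z(15)*r(9 - 3) + 175 = -18*(9 - 3) + 175 = -18*6 + 175 = -108 + 175 = 67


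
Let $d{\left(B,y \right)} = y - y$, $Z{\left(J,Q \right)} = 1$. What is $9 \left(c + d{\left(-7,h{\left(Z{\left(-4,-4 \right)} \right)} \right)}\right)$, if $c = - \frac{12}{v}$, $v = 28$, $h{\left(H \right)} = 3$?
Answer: $- \frac{27}{7} \approx -3.8571$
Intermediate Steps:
$d{\left(B,y \right)} = 0$
$c = - \frac{3}{7}$ ($c = - \frac{12}{28} = \left(-12\right) \frac{1}{28} = - \frac{3}{7} \approx -0.42857$)
$9 \left(c + d{\left(-7,h{\left(Z{\left(-4,-4 \right)} \right)} \right)}\right) = 9 \left(- \frac{3}{7} + 0\right) = 9 \left(- \frac{3}{7}\right) = - \frac{27}{7}$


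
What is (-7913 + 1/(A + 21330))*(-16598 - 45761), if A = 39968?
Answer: 30247299861207/61298 ≈ 4.9345e+8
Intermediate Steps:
(-7913 + 1/(A + 21330))*(-16598 - 45761) = (-7913 + 1/(39968 + 21330))*(-16598 - 45761) = (-7913 + 1/61298)*(-62359) = -485051073/61298*(-62359) = 30247299861207/61298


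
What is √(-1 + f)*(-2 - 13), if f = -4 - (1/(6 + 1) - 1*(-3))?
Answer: -15*I*√399/7 ≈ -42.804*I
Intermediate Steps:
f = -50/7 (f = -4 - (1/7 + 3) = -4 - (⅐ + 3) = -4 - 1*22/7 = -4 - 22/7 = -50/7 ≈ -7.1429)
√(-1 + f)*(-2 - 13) = √(-1 - 50/7)*(-2 - 13) = √(-57/7)*(-15) = (I*√399/7)*(-15) = -15*I*√399/7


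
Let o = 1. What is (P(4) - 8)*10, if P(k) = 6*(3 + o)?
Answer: 160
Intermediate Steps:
P(k) = 24 (P(k) = 6*(3 + 1) = 6*4 = 24)
(P(4) - 8)*10 = (24 - 8)*10 = 16*10 = 160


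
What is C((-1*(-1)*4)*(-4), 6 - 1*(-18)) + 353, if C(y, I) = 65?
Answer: 418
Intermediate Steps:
C((-1*(-1)*4)*(-4), 6 - 1*(-18)) + 353 = 65 + 353 = 418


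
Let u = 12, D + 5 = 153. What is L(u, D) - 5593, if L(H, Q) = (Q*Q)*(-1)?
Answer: -27497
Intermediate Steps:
D = 148 (D = -5 + 153 = 148)
L(H, Q) = -Q**2 (L(H, Q) = Q**2*(-1) = -Q**2)
L(u, D) - 5593 = -1*148**2 - 5593 = -1*21904 - 5593 = -21904 - 5593 = -27497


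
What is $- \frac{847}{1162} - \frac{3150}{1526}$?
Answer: $- \frac{50539}{18094} \approx -2.7931$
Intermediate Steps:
$- \frac{847}{1162} - \frac{3150}{1526} = \left(-847\right) \frac{1}{1162} - \frac{225}{109} = - \frac{121}{166} - \frac{225}{109} = - \frac{50539}{18094}$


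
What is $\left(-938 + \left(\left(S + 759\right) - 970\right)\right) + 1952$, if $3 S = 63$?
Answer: $824$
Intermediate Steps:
$S = 21$ ($S = \frac{1}{3} \cdot 63 = 21$)
$\left(-938 + \left(\left(S + 759\right) - 970\right)\right) + 1952 = \left(-938 + \left(\left(21 + 759\right) - 970\right)\right) + 1952 = \left(-938 + \left(780 - 970\right)\right) + 1952 = \left(-938 - 190\right) + 1952 = -1128 + 1952 = 824$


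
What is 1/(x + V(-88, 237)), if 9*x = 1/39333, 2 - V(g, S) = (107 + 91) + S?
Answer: -353997/153280700 ≈ -0.0023095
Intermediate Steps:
V(g, S) = -196 - S (V(g, S) = 2 - ((107 + 91) + S) = 2 - (198 + S) = 2 + (-198 - S) = -196 - S)
x = 1/353997 (x = (⅑)/39333 = (⅑)*(1/39333) = 1/353997 ≈ 2.8249e-6)
1/(x + V(-88, 237)) = 1/(1/353997 + (-196 - 1*237)) = 1/(1/353997 + (-196 - 237)) = 1/(1/353997 - 433) = 1/(-153280700/353997) = -353997/153280700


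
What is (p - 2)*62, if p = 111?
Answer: 6758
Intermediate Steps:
(p - 2)*62 = (111 - 2)*62 = 109*62 = 6758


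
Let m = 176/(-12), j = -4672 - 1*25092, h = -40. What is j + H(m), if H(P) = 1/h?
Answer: -1190561/40 ≈ -29764.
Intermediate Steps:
j = -29764 (j = -4672 - 25092 = -29764)
m = -44/3 (m = 176*(-1/12) = -44/3 ≈ -14.667)
H(P) = -1/40 (H(P) = 1/(-40) = -1/40)
j + H(m) = -29764 - 1/40 = -1190561/40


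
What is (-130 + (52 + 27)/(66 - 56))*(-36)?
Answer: 21978/5 ≈ 4395.6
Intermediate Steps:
(-130 + (52 + 27)/(66 - 56))*(-36) = (-130 + 79/10)*(-36) = -1221/10*(-36) = 21978/5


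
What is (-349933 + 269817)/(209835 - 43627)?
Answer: -20029/41552 ≈ -0.48202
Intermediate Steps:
(-349933 + 269817)/(209835 - 43627) = -80116/166208 = -80116*1/166208 = -20029/41552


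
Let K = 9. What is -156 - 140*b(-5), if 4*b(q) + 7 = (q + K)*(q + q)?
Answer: 1489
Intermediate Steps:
b(q) = -7/4 + q*(9 + q)/2 (b(q) = -7/4 + ((q + 9)*(q + q))/4 = -7/4 + ((9 + q)*(2*q))/4 = -7/4 + (2*q*(9 + q))/4 = -7/4 + q*(9 + q)/2)
-156 - 140*b(-5) = -156 - 140*(-7/4 + (½)*(-5)² + (9/2)*(-5)) = -156 - 140*(-7/4 + (½)*25 - 45/2) = -156 - 140*(-7/4 + 25/2 - 45/2) = -156 - 140*(-47/4) = -156 + 1645 = 1489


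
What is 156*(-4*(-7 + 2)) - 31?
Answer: 3089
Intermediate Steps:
156*(-4*(-7 + 2)) - 31 = 156*(-4*(-5)) - 31 = 156*20 - 31 = 3120 - 31 = 3089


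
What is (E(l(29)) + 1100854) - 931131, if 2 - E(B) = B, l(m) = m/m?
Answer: 169724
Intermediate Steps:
l(m) = 1
E(B) = 2 - B
(E(l(29)) + 1100854) - 931131 = ((2 - 1*1) + 1100854) - 931131 = ((2 - 1) + 1100854) - 931131 = (1 + 1100854) - 931131 = 1100855 - 931131 = 169724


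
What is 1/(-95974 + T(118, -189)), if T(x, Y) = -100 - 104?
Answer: -1/96178 ≈ -1.0397e-5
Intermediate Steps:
T(x, Y) = -204
1/(-95974 + T(118, -189)) = 1/(-95974 - 204) = 1/(-96178) = -1/96178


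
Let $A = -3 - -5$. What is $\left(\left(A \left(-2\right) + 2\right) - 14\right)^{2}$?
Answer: $256$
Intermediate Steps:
$A = 2$ ($A = -3 + 5 = 2$)
$\left(\left(A \left(-2\right) + 2\right) - 14\right)^{2} = \left(\left(2 \left(-2\right) + 2\right) - 14\right)^{2} = \left(\left(-4 + 2\right) - 14\right)^{2} = \left(-2 - 14\right)^{2} = \left(-16\right)^{2} = 256$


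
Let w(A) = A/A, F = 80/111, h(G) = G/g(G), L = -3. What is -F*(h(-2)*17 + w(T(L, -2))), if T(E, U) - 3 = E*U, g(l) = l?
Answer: -480/37 ≈ -12.973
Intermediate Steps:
T(E, U) = 3 + E*U
h(G) = 1 (h(G) = G/G = 1)
F = 80/111 (F = 80*(1/111) = 80/111 ≈ 0.72072)
w(A) = 1
-F*(h(-2)*17 + w(T(L, -2))) = -80*(1*17 + 1)/111 = -80*(17 + 1)/111 = -80*18/111 = -1*480/37 = -480/37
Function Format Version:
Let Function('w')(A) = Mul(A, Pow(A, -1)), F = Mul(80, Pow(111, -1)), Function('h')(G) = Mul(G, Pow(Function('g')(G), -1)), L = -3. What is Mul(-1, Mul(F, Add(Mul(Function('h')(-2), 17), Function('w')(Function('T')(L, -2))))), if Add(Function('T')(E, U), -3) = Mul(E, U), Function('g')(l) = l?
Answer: Rational(-480, 37) ≈ -12.973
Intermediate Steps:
Function('T')(E, U) = Add(3, Mul(E, U))
Function('h')(G) = 1 (Function('h')(G) = Mul(G, Pow(G, -1)) = 1)
F = Rational(80, 111) (F = Mul(80, Rational(1, 111)) = Rational(80, 111) ≈ 0.72072)
Function('w')(A) = 1
Mul(-1, Mul(F, Add(Mul(Function('h')(-2), 17), Function('w')(Function('T')(L, -2))))) = Mul(-1, Mul(Rational(80, 111), Add(Mul(1, 17), 1))) = Mul(-1, Mul(Rational(80, 111), Add(17, 1))) = Mul(-1, Mul(Rational(80, 111), 18)) = Mul(-1, Rational(480, 37)) = Rational(-480, 37)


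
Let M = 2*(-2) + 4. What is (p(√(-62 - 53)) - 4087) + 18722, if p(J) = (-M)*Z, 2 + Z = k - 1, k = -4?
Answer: 14635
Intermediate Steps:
M = 0 (M = -4 + 4 = 0)
Z = -7 (Z = -2 + (-4 - 1) = -2 - 5 = -7)
p(J) = 0 (p(J) = -1*0*(-7) = 0*(-7) = 0)
(p(√(-62 - 53)) - 4087) + 18722 = (0 - 4087) + 18722 = -4087 + 18722 = 14635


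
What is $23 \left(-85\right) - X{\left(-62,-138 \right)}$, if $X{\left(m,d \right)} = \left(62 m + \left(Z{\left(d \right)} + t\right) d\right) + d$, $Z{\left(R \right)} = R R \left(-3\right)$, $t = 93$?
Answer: $-7869355$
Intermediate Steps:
$Z{\left(R \right)} = - 3 R^{2}$ ($Z{\left(R \right)} = R^{2} \left(-3\right) = - 3 R^{2}$)
$X{\left(m,d \right)} = d + 62 m + d \left(93 - 3 d^{2}\right)$ ($X{\left(m,d \right)} = \left(62 m + \left(- 3 d^{2} + 93\right) d\right) + d = \left(62 m + \left(93 - 3 d^{2}\right) d\right) + d = \left(62 m + d \left(93 - 3 d^{2}\right)\right) + d = d + 62 m + d \left(93 - 3 d^{2}\right)$)
$23 \left(-85\right) - X{\left(-62,-138 \right)} = 23 \left(-85\right) - \left(- 3 \left(-138\right)^{3} + 62 \left(-62\right) + 94 \left(-138\right)\right) = -1955 - \left(\left(-3\right) \left(-2628072\right) - 3844 - 12972\right) = -1955 - \left(7884216 - 3844 - 12972\right) = -1955 - 7867400 = -7869355$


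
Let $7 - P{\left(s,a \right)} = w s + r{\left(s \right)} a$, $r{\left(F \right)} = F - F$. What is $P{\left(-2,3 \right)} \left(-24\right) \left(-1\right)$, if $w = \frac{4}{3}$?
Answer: $232$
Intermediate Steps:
$r{\left(F \right)} = 0$
$w = \frac{4}{3}$ ($w = 4 \cdot \frac{1}{3} = \frac{4}{3} \approx 1.3333$)
$P{\left(s,a \right)} = 7 - \frac{4 s}{3}$ ($P{\left(s,a \right)} = 7 - \left(\frac{4 s}{3} + 0 a\right) = 7 - \left(\frac{4 s}{3} + 0\right) = 7 - \frac{4 s}{3}$)
$P{\left(-2,3 \right)} \left(-24\right) \left(-1\right) = \left(7 - - \frac{8}{3}\right) \left(-24\right) \left(-1\right) = \left(7 + \frac{8}{3}\right) \left(-24\right) \left(-1\right) = \frac{29}{3} \left(-24\right) \left(-1\right) = \left(-232\right) \left(-1\right) = 232$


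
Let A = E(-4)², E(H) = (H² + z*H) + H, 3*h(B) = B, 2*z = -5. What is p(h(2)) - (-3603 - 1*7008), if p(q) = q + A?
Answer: 33287/3 ≈ 11096.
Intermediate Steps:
z = -5/2 (z = (½)*(-5) = -5/2 ≈ -2.5000)
h(B) = B/3
E(H) = H² - 3*H/2 (E(H) = (H² - 5*H/2) + H = H² - 3*H/2)
A = 484 (A = ((½)*(-4)*(-3 + 2*(-4)))² = ((½)*(-4)*(-3 - 8))² = ((½)*(-4)*(-11))² = 22² = 484)
p(q) = 484 + q (p(q) = q + 484 = 484 + q)
p(h(2)) - (-3603 - 1*7008) = (484 + (⅓)*2) - (-3603 - 1*7008) = (484 + ⅔) - (-3603 - 7008) = 1454/3 - 1*(-10611) = 1454/3 + 10611 = 33287/3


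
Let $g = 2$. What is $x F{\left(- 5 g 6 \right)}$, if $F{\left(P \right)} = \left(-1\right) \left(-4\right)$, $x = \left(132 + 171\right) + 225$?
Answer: $2112$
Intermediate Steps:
$x = 528$ ($x = 303 + 225 = 528$)
$F{\left(P \right)} = 4$
$x F{\left(- 5 g 6 \right)} = 528 \cdot 4 = 2112$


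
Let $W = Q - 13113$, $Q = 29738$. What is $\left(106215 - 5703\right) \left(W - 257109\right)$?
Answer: $-24171527808$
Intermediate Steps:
$W = 16625$ ($W = 29738 - 13113 = 16625$)
$\left(106215 - 5703\right) \left(W - 257109\right) = \left(106215 - 5703\right) \left(16625 - 257109\right) = 100512 \left(-240484\right) = -24171527808$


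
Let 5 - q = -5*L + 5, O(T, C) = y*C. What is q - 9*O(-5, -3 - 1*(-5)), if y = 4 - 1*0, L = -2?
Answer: -82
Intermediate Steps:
y = 4 (y = 4 + 0 = 4)
O(T, C) = 4*C
q = -10 (q = 5 - (-5*(-2) + 5) = 5 - (10 + 5) = 5 - 1*15 = 5 - 15 = -10)
q - 9*O(-5, -3 - 1*(-5)) = -10 - 36*(-3 - 1*(-5)) = -10 - 36*(-3 + 5) = -10 - 36*2 = -10 - 9*8 = -10 - 72 = -82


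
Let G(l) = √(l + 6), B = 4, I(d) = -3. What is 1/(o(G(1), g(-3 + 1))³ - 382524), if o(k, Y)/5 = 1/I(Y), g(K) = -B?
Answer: -27/10328273 ≈ -2.6142e-6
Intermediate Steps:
g(K) = -4 (g(K) = -1*4 = -4)
G(l) = √(6 + l)
o(k, Y) = -5/3 (o(k, Y) = 5/(-3) = 5*(-⅓) = -5/3)
1/(o(G(1), g(-3 + 1))³ - 382524) = 1/((-5/3)³ - 382524) = 1/(-125/27 - 382524) = 1/(-10328273/27) = -27/10328273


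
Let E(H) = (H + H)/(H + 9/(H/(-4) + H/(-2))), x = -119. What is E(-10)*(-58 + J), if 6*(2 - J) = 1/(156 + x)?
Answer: -310825/2442 ≈ -127.28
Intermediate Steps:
E(H) = 2*H/(H - 12/H) (E(H) = (2*H)/(H + 9/(H*(-¼) + H*(-½))) = (2*H)/(H + 9/(-H/4 - H/2)) = (2*H)/(H + 9/((-3*H/4))) = (2*H)/(H + 9*(-4/(3*H))) = (2*H)/(H - 12/H) = 2*H/(H - 12/H))
J = 443/222 (J = 2 - 1/(6*(156 - 119)) = 2 - ⅙/37 = 2 - ⅙*1/37 = 2 - 1/222 = 443/222 ≈ 1.9955)
E(-10)*(-58 + J) = (2*(-10)²/(-12 + (-10)²))*(-58 + 443/222) = (2*100/(-12 + 100))*(-12433/222) = (2*100/88)*(-12433/222) = (2*100*(1/88))*(-12433/222) = (25/11)*(-12433/222) = -310825/2442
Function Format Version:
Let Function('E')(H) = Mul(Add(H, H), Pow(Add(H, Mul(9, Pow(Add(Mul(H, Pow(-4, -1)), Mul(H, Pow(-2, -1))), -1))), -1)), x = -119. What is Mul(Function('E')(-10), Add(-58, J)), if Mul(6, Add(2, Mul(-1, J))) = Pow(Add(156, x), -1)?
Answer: Rational(-310825, 2442) ≈ -127.28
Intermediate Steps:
Function('E')(H) = Mul(2, H, Pow(Add(H, Mul(-12, Pow(H, -1))), -1)) (Function('E')(H) = Mul(Mul(2, H), Pow(Add(H, Mul(9, Pow(Add(Mul(H, Rational(-1, 4)), Mul(H, Rational(-1, 2))), -1))), -1)) = Mul(Mul(2, H), Pow(Add(H, Mul(9, Pow(Add(Mul(Rational(-1, 4), H), Mul(Rational(-1, 2), H)), -1))), -1)) = Mul(Mul(2, H), Pow(Add(H, Mul(9, Pow(Mul(Rational(-3, 4), H), -1))), -1)) = Mul(Mul(2, H), Pow(Add(H, Mul(9, Mul(Rational(-4, 3), Pow(H, -1)))), -1)) = Mul(Mul(2, H), Pow(Add(H, Mul(-12, Pow(H, -1))), -1)) = Mul(2, H, Pow(Add(H, Mul(-12, Pow(H, -1))), -1)))
J = Rational(443, 222) (J = Add(2, Mul(Rational(-1, 6), Pow(Add(156, -119), -1))) = Add(2, Mul(Rational(-1, 6), Pow(37, -1))) = Add(2, Mul(Rational(-1, 6), Rational(1, 37))) = Add(2, Rational(-1, 222)) = Rational(443, 222) ≈ 1.9955)
Mul(Function('E')(-10), Add(-58, J)) = Mul(Mul(2, Pow(-10, 2), Pow(Add(-12, Pow(-10, 2)), -1)), Add(-58, Rational(443, 222))) = Mul(Mul(2, 100, Pow(Add(-12, 100), -1)), Rational(-12433, 222)) = Mul(Mul(2, 100, Pow(88, -1)), Rational(-12433, 222)) = Mul(Mul(2, 100, Rational(1, 88)), Rational(-12433, 222)) = Mul(Rational(25, 11), Rational(-12433, 222)) = Rational(-310825, 2442)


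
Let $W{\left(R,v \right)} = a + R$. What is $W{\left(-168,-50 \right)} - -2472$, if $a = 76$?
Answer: $2380$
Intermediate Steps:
$W{\left(R,v \right)} = 76 + R$
$W{\left(-168,-50 \right)} - -2472 = \left(76 - 168\right) - -2472 = -92 + 2472 = 2380$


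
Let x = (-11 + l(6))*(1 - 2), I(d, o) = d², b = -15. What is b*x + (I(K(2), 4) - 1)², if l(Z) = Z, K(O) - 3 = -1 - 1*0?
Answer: -66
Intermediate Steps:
K(O) = 2 (K(O) = 3 + (-1 - 1*0) = 3 + (-1 + 0) = 3 - 1 = 2)
x = 5 (x = (-11 + 6)*(1 - 2) = -5*(-1) = 5)
b*x + (I(K(2), 4) - 1)² = -15*5 + (2² - 1)² = -75 + (4 - 1)² = -75 + 3² = -75 + 9 = -66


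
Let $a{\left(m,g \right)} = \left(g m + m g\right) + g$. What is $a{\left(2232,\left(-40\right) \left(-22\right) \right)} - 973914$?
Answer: $2955286$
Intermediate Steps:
$a{\left(m,g \right)} = g + 2 g m$ ($a{\left(m,g \right)} = \left(g m + g m\right) + g = 2 g m + g = g + 2 g m$)
$a{\left(2232,\left(-40\right) \left(-22\right) \right)} - 973914 = \left(-40\right) \left(-22\right) \left(1 + 2 \cdot 2232\right) - 973914 = 880 \left(1 + 4464\right) - 973914 = 880 \cdot 4465 - 973914 = 3929200 - 973914 = 2955286$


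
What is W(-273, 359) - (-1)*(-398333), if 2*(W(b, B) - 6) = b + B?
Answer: -398284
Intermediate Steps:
W(b, B) = 6 + B/2 + b/2 (W(b, B) = 6 + (b + B)/2 = 6 + (B + b)/2 = 6 + (B/2 + b/2) = 6 + B/2 + b/2)
W(-273, 359) - (-1)*(-398333) = (6 + (1/2)*359 + (1/2)*(-273)) - (-1)*(-398333) = (6 + 359/2 - 273/2) - 1*398333 = 49 - 398333 = -398284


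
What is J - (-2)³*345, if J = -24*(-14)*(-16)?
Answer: -2616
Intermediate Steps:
J = -5376 (J = 336*(-16) = -5376)
J - (-2)³*345 = -5376 - (-2)³*345 = -5376 - (-8)*345 = -5376 - 1*(-2760) = -5376 + 2760 = -2616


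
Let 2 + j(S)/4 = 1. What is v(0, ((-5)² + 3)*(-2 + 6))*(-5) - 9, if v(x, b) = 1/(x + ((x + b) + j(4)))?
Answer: -977/108 ≈ -9.0463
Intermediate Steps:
j(S) = -4 (j(S) = -8 + 4*1 = -8 + 4 = -4)
v(x, b) = 1/(-4 + b + 2*x) (v(x, b) = 1/(x + ((x + b) - 4)) = 1/(x + ((b + x) - 4)) = 1/(x + (-4 + b + x)) = 1/(-4 + b + 2*x))
v(0, ((-5)² + 3)*(-2 + 6))*(-5) - 9 = -5/(-4 + ((-5)² + 3)*(-2 + 6) + 2*0) - 9 = -5/(-4 + (25 + 3)*4 + 0) - 9 = -5/(-4 + 28*4 + 0) - 9 = -5/(-4 + 112 + 0) - 9 = -5/108 - 9 = -977/108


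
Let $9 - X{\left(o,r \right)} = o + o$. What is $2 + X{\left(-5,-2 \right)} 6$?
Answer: $116$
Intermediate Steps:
$X{\left(o,r \right)} = 9 - 2 o$ ($X{\left(o,r \right)} = 9 - \left(o + o\right) = 9 - 2 o$)
$2 + X{\left(-5,-2 \right)} 6 = 2 + \left(9 - -10\right) 6 = 2 + \left(9 + 10\right) 6 = 2 + 19 \cdot 6 = 2 + 114 = 116$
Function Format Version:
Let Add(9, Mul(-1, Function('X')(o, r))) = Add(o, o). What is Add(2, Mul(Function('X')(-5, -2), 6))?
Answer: 116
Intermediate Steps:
Function('X')(o, r) = Add(9, Mul(-2, o)) (Function('X')(o, r) = Add(9, Mul(-1, Add(o, o))) = Add(9, Mul(-1, Mul(2, o))) = Add(9, Mul(-2, o)))
Add(2, Mul(Function('X')(-5, -2), 6)) = Add(2, Mul(Add(9, Mul(-2, -5)), 6)) = Add(2, Mul(Add(9, 10), 6)) = Add(2, Mul(19, 6)) = Add(2, 114) = 116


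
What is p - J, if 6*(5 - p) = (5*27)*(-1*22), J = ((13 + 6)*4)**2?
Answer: -5276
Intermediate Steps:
J = 5776 (J = (19*4)**2 = 76**2 = 5776)
p = 500 (p = 5 - 5*27*(-1*22)/6 = 5 - 45*(-22)/2 = 5 - 1/6*(-2970) = 5 + 495 = 500)
p - J = 500 - 1*5776 = 500 - 5776 = -5276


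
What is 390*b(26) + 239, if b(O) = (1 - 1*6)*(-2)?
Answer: 4139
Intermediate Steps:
b(O) = 10 (b(O) = (1 - 6)*(-2) = -5*(-2) = 10)
390*b(26) + 239 = 390*10 + 239 = 3900 + 239 = 4139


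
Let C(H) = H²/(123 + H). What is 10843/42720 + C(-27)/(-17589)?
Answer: 31732187/125233680 ≈ 0.25338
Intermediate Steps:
C(H) = H²/(123 + H)
10843/42720 + C(-27)/(-17589) = 10843/42720 + ((-27)²/(123 - 27))/(-17589) = 10843*(1/42720) + (729/96)*(-1/17589) = 10843/42720 + (729*(1/96))*(-1/17589) = 10843/42720 + (243/32)*(-1/17589) = 10843/42720 - 81/187616 = 31732187/125233680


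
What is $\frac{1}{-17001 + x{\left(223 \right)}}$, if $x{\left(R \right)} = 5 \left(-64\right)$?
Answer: $- \frac{1}{17321} \approx -5.7733 \cdot 10^{-5}$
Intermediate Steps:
$x{\left(R \right)} = -320$
$\frac{1}{-17001 + x{\left(223 \right)}} = \frac{1}{-17001 - 320} = \frac{1}{-17321} = - \frac{1}{17321}$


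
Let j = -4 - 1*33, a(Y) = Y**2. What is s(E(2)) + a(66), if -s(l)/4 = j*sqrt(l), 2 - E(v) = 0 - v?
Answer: 4652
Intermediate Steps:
E(v) = 2 + v (E(v) = 2 - (0 - v) = 2 - (-1)*v = 2 + v)
j = -37 (j = -4 - 33 = -37)
s(l) = 148*sqrt(l) (s(l) = -(-148)*sqrt(l) = 148*sqrt(l))
s(E(2)) + a(66) = 148*sqrt(2 + 2) + 66**2 = 148*sqrt(4) + 4356 = 148*2 + 4356 = 296 + 4356 = 4652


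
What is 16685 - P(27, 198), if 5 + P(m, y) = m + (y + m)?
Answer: 16438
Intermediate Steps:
P(m, y) = -5 + y + 2*m (P(m, y) = -5 + (m + (y + m)) = -5 + (m + (m + y)) = -5 + (y + 2*m) = -5 + y + 2*m)
16685 - P(27, 198) = 16685 - (-5 + 198 + 2*27) = 16685 - (-5 + 198 + 54) = 16685 - 1*247 = 16685 - 247 = 16438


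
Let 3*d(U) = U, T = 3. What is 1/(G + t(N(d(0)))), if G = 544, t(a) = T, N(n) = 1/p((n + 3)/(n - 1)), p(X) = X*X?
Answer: 1/547 ≈ 0.0018282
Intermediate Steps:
d(U) = U/3
p(X) = X**2
N(n) = (-1 + n)**2/(3 + n)**2 (N(n) = 1/(((n + 3)/(n - 1))**2) = 1/(((3 + n)/(-1 + n))**2) = 1/((3 + n)**2/(-1 + n)**2) = (-1 + n)**2/(3 + n)**2)
t(a) = 3
1/(G + t(N(d(0)))) = 1/(544 + 3) = 1/547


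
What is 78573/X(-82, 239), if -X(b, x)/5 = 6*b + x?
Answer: 7143/115 ≈ 62.113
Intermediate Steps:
X(b, x) = -30*b - 5*x (X(b, x) = -5*(6*b + x) = -5*(x + 6*b) = -30*b - 5*x)
78573/X(-82, 239) = 78573/(-30*(-82) - 5*239) = 78573/(2460 - 1195) = 78573/1265 = 78573*(1/1265) = 7143/115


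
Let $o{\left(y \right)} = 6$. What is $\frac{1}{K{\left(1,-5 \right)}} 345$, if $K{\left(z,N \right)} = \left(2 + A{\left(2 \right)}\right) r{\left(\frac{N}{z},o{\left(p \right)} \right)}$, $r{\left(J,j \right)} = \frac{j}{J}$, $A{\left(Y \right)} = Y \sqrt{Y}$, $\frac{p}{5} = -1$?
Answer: $\frac{575}{4} - \frac{575 \sqrt{2}}{4} \approx -59.543$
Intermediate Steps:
$p = -5$ ($p = 5 \left(-1\right) = -5$)
$A{\left(Y \right)} = Y^{\frac{3}{2}}$
$K{\left(z,N \right)} = \frac{6 z \left(2 + 2 \sqrt{2}\right)}{N}$ ($K{\left(z,N \right)} = \left(2 + 2^{\frac{3}{2}}\right) \frac{6}{N \frac{1}{z}} = \left(2 + 2 \sqrt{2}\right) 6 \frac{z}{N} = \left(2 + 2 \sqrt{2}\right) \frac{6 z}{N} = \frac{6 z \left(2 + 2 \sqrt{2}\right)}{N}$)
$\frac{1}{K{\left(1,-5 \right)}} 345 = \frac{1}{12 \cdot 1 \frac{1}{-5} \left(1 + \sqrt{2}\right)} 345 = \frac{1}{12 \cdot 1 \left(- \frac{1}{5}\right) \left(1 + \sqrt{2}\right)} 345 = \frac{1}{- \frac{12}{5} - \frac{12 \sqrt{2}}{5}} \cdot 345 = \frac{345}{- \frac{12}{5} - \frac{12 \sqrt{2}}{5}}$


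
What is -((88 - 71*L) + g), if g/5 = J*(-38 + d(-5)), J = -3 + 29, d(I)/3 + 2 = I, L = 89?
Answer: 13901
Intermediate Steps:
d(I) = -6 + 3*I
J = 26
g = -7670 (g = 5*(26*(-38 + (-6 + 3*(-5)))) = 5*(26*(-38 + (-6 - 15))) = 5*(26*(-38 - 21)) = 5*(26*(-59)) = 5*(-1534) = -7670)
-((88 - 71*L) + g) = -((88 - 71*89) - 7670) = -((88 - 6319) - 7670) = -(-6231 - 7670) = -1*(-13901) = 13901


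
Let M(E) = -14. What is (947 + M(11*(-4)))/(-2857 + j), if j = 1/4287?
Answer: -3999771/12247958 ≈ -0.32657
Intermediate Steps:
j = 1/4287 ≈ 0.00023326
(947 + M(11*(-4)))/(-2857 + j) = (947 - 14)/(-2857 + 1/4287) = 933/(-12247958/4287) = 933*(-4287/12247958) = -3999771/12247958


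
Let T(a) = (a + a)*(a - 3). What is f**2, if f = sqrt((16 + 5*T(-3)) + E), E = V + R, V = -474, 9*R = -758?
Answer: -3260/9 ≈ -362.22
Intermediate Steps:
R = -758/9 (R = (1/9)*(-758) = -758/9 ≈ -84.222)
T(a) = 2*a*(-3 + a) (T(a) = (2*a)*(-3 + a) = 2*a*(-3 + a))
E = -5024/9 (E = -474 - 758/9 = -5024/9 ≈ -558.22)
f = 2*I*sqrt(815)/3 (f = sqrt((16 + 5*(2*(-3)*(-3 - 3))) - 5024/9) = sqrt((16 + 5*(2*(-3)*(-6))) - 5024/9) = sqrt((16 + 5*36) - 5024/9) = sqrt((16 + 180) - 5024/9) = sqrt(196 - 5024/9) = sqrt(-3260/9) = 2*I*sqrt(815)/3 ≈ 19.032*I)
f**2 = (2*I*sqrt(815)/3)**2 = -3260/9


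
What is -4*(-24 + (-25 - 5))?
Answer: 216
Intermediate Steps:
-4*(-24 + (-25 - 5)) = -4*(-24 - 30) = -4*(-54) = 216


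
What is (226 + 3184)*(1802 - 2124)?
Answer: -1098020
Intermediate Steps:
(226 + 3184)*(1802 - 2124) = 3410*(-322) = -1098020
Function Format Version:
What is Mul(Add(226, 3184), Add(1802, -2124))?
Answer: -1098020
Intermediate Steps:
Mul(Add(226, 3184), Add(1802, -2124)) = Mul(3410, -322) = -1098020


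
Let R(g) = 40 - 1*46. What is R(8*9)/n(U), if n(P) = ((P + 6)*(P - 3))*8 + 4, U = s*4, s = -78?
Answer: -3/385562 ≈ -7.7809e-6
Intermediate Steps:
R(g) = -6 (R(g) = 40 - 46 = -6)
U = -312 (U = -78*4 = -312)
n(P) = 4 + 8*(-3 + P)*(6 + P) (n(P) = ((6 + P)*(-3 + P))*8 + 4 = ((-3 + P)*(6 + P))*8 + 4 = 8*(-3 + P)*(6 + P) + 4 = 4 + 8*(-3 + P)*(6 + P))
R(8*9)/n(U) = -6/(-140 + 8*(-312)² + 24*(-312)) = -6/(-140 + 8*97344 - 7488) = -6/(-140 + 778752 - 7488) = -6/771124 = -6*1/771124 = -3/385562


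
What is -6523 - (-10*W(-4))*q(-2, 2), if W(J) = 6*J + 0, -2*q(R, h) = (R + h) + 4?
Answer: -6043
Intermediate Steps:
q(R, h) = -2 - R/2 - h/2 (q(R, h) = -((R + h) + 4)/2 = -(4 + R + h)/2 = -2 - R/2 - h/2)
W(J) = 6*J
-6523 - (-10*W(-4))*q(-2, 2) = -6523 - (-60*(-4))*(-2 - ½*(-2) - ½*2) = -6523 - (-10*(-24))*(-2 + 1 - 1) = -6523 - 240*(-2) = -6523 - 1*(-480) = -6523 + 480 = -6043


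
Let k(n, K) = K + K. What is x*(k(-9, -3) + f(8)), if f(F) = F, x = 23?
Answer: 46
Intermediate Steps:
k(n, K) = 2*K
x*(k(-9, -3) + f(8)) = 23*(2*(-3) + 8) = 23*(-6 + 8) = 23*2 = 46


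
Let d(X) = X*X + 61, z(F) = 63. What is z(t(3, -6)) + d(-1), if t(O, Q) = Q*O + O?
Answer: 125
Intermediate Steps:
t(O, Q) = O + O*Q (t(O, Q) = O*Q + O = O + O*Q)
d(X) = 61 + X² (d(X) = X² + 61 = 61 + X²)
z(t(3, -6)) + d(-1) = 63 + (61 + (-1)²) = 63 + (61 + 1) = 63 + 62 = 125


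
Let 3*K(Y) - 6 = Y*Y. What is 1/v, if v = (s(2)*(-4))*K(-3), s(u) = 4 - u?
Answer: -1/40 ≈ -0.025000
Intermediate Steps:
K(Y) = 2 + Y²/3 (K(Y) = 2 + (Y*Y)/3 = 2 + Y²/3)
v = -40 (v = ((4 - 1*2)*(-4))*(2 + (⅓)*(-3)²) = ((4 - 2)*(-4))*(2 + (⅓)*9) = (2*(-4))*(2 + 3) = -8*5 = -40)
1/v = 1/(-40) = -1/40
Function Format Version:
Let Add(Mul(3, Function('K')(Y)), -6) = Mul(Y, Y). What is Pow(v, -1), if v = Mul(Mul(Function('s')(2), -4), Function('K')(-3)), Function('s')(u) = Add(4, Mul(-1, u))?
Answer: Rational(-1, 40) ≈ -0.025000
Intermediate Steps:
Function('K')(Y) = Add(2, Mul(Rational(1, 3), Pow(Y, 2))) (Function('K')(Y) = Add(2, Mul(Rational(1, 3), Mul(Y, Y))) = Add(2, Mul(Rational(1, 3), Pow(Y, 2))))
v = -40 (v = Mul(Mul(Add(4, Mul(-1, 2)), -4), Add(2, Mul(Rational(1, 3), Pow(-3, 2)))) = Mul(Mul(Add(4, -2), -4), Add(2, Mul(Rational(1, 3), 9))) = Mul(Mul(2, -4), Add(2, 3)) = Mul(-8, 5) = -40)
Pow(v, -1) = Pow(-40, -1) = Rational(-1, 40)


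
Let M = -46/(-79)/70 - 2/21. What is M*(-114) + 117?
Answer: 50129/395 ≈ 126.91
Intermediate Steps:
M = -103/1185 (M = -46*(-1/79)*(1/70) - 2*1/21 = (46/79)*(1/70) - 2/21 = 23/2765 - 2/21 = -103/1185 ≈ -0.086920)
M*(-114) + 117 = -103/1185*(-114) + 117 = 3914/395 + 117 = 50129/395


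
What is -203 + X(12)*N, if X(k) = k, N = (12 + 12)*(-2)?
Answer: -779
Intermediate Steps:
N = -48 (N = 24*(-2) = -48)
-203 + X(12)*N = -203 + 12*(-48) = -203 - 576 = -779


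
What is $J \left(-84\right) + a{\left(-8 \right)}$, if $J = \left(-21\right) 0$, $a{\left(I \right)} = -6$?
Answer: $-6$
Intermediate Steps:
$J = 0$
$J \left(-84\right) + a{\left(-8 \right)} = 0 \left(-84\right) - 6 = 0 - 6 = -6$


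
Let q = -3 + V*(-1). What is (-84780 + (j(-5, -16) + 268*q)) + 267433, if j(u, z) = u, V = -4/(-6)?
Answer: 544996/3 ≈ 1.8167e+5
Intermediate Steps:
V = ⅔ (V = -4*(-⅙) = ⅔ ≈ 0.66667)
q = -11/3 (q = -3 + (⅔)*(-1) = -3 - ⅔ = -11/3 ≈ -3.6667)
(-84780 + (j(-5, -16) + 268*q)) + 267433 = (-84780 + (-5 + 268*(-11/3))) + 267433 = (-84780 + (-5 - 2948/3)) + 267433 = (-84780 - 2963/3) + 267433 = -257303/3 + 267433 = 544996/3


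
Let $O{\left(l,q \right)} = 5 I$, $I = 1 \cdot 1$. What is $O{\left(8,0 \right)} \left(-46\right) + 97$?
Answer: $-133$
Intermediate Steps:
$I = 1$
$O{\left(l,q \right)} = 5$ ($O{\left(l,q \right)} = 5 \cdot 1 = 5$)
$O{\left(8,0 \right)} \left(-46\right) + 97 = 5 \left(-46\right) + 97 = -230 + 97 = -133$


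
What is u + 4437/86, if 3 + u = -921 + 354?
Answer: -44583/86 ≈ -518.41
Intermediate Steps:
u = -570 (u = -3 + (-921 + 354) = -3 - 567 = -570)
u + 4437/86 = -570 + 4437/86 = -44583/86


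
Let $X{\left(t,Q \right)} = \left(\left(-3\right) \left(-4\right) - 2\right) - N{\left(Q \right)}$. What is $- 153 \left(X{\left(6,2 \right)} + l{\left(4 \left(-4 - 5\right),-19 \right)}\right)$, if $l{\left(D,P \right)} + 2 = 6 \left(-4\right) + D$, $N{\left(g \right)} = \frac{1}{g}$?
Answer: $\frac{16065}{2} \approx 8032.5$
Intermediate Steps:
$l{\left(D,P \right)} = -26 + D$ ($l{\left(D,P \right)} = -2 + \left(6 \left(-4\right) + D\right) = -2 + \left(-24 + D\right) = -26 + D$)
$X{\left(t,Q \right)} = 10 - \frac{1}{Q}$ ($X{\left(t,Q \right)} = \left(\left(-3\right) \left(-4\right) - 2\right) - \frac{1}{Q} = \left(12 - 2\right) - \frac{1}{Q} = 10 - \frac{1}{Q}$)
$- 153 \left(X{\left(6,2 \right)} + l{\left(4 \left(-4 - 5\right),-19 \right)}\right) = - 153 \left(\left(10 - \frac{1}{2}\right) + \left(-26 + 4 \left(-4 - 5\right)\right)\right) = - 153 \left(\left(10 - \frac{1}{2}\right) + \left(-26 + 4 \left(-9\right)\right)\right) = - 153 \left(\left(10 - \frac{1}{2}\right) - 62\right) = - 153 \left(\frac{19}{2} - 62\right) = \left(-153\right) \left(- \frac{105}{2}\right) = \frac{16065}{2}$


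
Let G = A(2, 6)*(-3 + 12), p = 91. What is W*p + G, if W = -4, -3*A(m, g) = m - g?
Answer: -352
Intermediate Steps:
A(m, g) = -m/3 + g/3 (A(m, g) = -(m - g)/3 = -m/3 + g/3)
G = 12 (G = (-1/3*2 + (1/3)*6)*(-3 + 12) = (-2/3 + 2)*9 = (4/3)*9 = 12)
W*p + G = -4*91 + 12 = -364 + 12 = -352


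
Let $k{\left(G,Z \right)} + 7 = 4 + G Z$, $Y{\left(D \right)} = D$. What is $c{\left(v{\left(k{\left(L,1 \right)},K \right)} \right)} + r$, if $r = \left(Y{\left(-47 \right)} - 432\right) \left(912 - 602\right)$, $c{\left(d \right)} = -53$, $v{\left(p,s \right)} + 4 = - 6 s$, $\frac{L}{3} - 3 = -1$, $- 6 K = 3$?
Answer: $-148543$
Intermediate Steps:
$K = - \frac{1}{2}$ ($K = \left(- \frac{1}{6}\right) 3 = - \frac{1}{2} \approx -0.5$)
$L = 6$ ($L = 9 + 3 \left(-1\right) = 9 - 3 = 6$)
$k{\left(G,Z \right)} = -3 + G Z$ ($k{\left(G,Z \right)} = -7 + \left(4 + G Z\right) = -3 + G Z$)
$v{\left(p,s \right)} = -4 - 6 s$
$r = -148490$ ($r = \left(-47 - 432\right) \left(912 - 602\right) = \left(-479\right) 310 = -148490$)
$c{\left(v{\left(k{\left(L,1 \right)},K \right)} \right)} + r = -53 - 148490 = -148543$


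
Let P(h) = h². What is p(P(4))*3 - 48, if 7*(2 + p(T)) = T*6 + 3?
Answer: -81/7 ≈ -11.571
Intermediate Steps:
p(T) = -11/7 + 6*T/7 (p(T) = -2 + (T*6 + 3)/7 = -2 + (6*T + 3)/7 = -2 + (3 + 6*T)/7 = -2 + (3/7 + 6*T/7) = -11/7 + 6*T/7)
p(P(4))*3 - 48 = (-11/7 + (6/7)*4²)*3 - 48 = (-11/7 + (6/7)*16)*3 - 48 = (-11/7 + 96/7)*3 - 48 = (85/7)*3 - 48 = 255/7 - 48 = -81/7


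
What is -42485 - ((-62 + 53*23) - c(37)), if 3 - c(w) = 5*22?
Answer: -43749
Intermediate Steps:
c(w) = -107 (c(w) = 3 - 5*22 = 3 - 1*110 = 3 - 110 = -107)
-42485 - ((-62 + 53*23) - c(37)) = -42485 - ((-62 + 53*23) - 1*(-107)) = -42485 - ((-62 + 1219) + 107) = -42485 - (1157 + 107) = -42485 - 1*1264 = -42485 - 1264 = -43749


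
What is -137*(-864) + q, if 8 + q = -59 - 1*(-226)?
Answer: 118527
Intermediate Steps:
q = 159 (q = -8 + (-59 - 1*(-226)) = -8 + (-59 + 226) = -8 + 167 = 159)
-137*(-864) + q = -137*(-864) + 159 = 118368 + 159 = 118527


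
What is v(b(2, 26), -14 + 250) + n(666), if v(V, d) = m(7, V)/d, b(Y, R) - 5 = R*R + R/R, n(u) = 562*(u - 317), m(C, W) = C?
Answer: 46288575/236 ≈ 1.9614e+5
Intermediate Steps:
n(u) = -178154 + 562*u (n(u) = 562*(-317 + u) = -178154 + 562*u)
b(Y, R) = 6 + R² (b(Y, R) = 5 + (R*R + R/R) = 5 + (R² + 1) = 5 + (1 + R²) = 6 + R²)
v(V, d) = 7/d
v(b(2, 26), -14 + 250) + n(666) = 7/(-14 + 250) + (-178154 + 562*666) = 7/236 + (-178154 + 374292) = 7*(1/236) + 196138 = 7/236 + 196138 = 46288575/236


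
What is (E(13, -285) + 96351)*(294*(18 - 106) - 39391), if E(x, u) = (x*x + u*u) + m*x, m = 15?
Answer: -11612898220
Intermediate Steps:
E(x, u) = u² + x² + 15*x (E(x, u) = (x*x + u*u) + 15*x = (x² + u²) + 15*x = (u² + x²) + 15*x = u² + x² + 15*x)
(E(13, -285) + 96351)*(294*(18 - 106) - 39391) = (((-285)² + 13² + 15*13) + 96351)*(294*(18 - 106) - 39391) = ((81225 + 169 + 195) + 96351)*(294*(-88) - 39391) = (81589 + 96351)*(-25872 - 39391) = 177940*(-65263) = -11612898220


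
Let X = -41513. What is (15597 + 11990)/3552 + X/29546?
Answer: 333815663/52473696 ≈ 6.3616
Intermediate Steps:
(15597 + 11990)/3552 + X/29546 = (15597 + 11990)/3552 - 41513/29546 = 27587*(1/3552) - 41513*1/29546 = 27587/3552 - 41513/29546 = 333815663/52473696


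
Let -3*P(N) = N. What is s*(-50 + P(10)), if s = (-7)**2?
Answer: -7840/3 ≈ -2613.3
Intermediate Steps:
P(N) = -N/3
s = 49
s*(-50 + P(10)) = 49*(-50 - 1/3*10) = 49*(-50 - 10/3) = 49*(-160/3) = -7840/3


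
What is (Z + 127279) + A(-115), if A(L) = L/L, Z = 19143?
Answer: 146423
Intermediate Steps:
A(L) = 1
(Z + 127279) + A(-115) = (19143 + 127279) + 1 = 146422 + 1 = 146423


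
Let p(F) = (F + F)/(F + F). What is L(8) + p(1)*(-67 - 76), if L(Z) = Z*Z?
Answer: -79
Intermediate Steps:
p(F) = 1 (p(F) = (2*F)/((2*F)) = (2*F)*(1/(2*F)) = 1)
L(Z) = Z²
L(8) + p(1)*(-67 - 76) = 8² + 1*(-67 - 76) = 64 + 1*(-143) = 64 - 143 = -79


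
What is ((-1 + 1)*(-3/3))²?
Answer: 0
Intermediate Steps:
((-1 + 1)*(-3/3))² = (0*(-3*⅓))² = (0*(-1))² = 0² = 0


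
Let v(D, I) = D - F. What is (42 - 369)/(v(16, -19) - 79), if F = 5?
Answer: 327/68 ≈ 4.8088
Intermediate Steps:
v(D, I) = -5 + D (v(D, I) = D - 1*5 = D - 5 = -5 + D)
(42 - 369)/(v(16, -19) - 79) = (42 - 369)/((-5 + 16) - 79) = -327/(11 - 79) = -327/(-68) = -327*(-1/68) = 327/68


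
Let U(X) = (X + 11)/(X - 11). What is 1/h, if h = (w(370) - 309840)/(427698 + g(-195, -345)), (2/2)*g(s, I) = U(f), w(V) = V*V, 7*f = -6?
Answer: -35498863/14354020 ≈ -2.4731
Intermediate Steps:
f = -6/7 (f = (⅐)*(-6) = -6/7 ≈ -0.85714)
U(X) = (11 + X)/(-11 + X)
w(V) = V²
g(s, I) = -71/83 (g(s, I) = (11 - 6/7)/(-11 - 6/7) = (71/7)/(-83/7) = -7/83*71/7 = -71/83)
h = -14354020/35498863 (h = (370² - 309840)/(427698 - 71/83) = (136900 - 309840)/(35498863/83) = -172940*83/35498863 = -14354020/35498863 ≈ -0.40435)
1/h = 1/(-14354020/35498863) = -35498863/14354020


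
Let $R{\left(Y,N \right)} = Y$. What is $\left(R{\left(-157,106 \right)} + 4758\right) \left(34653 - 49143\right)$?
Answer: $-66668490$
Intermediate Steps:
$\left(R{\left(-157,106 \right)} + 4758\right) \left(34653 - 49143\right) = \left(-157 + 4758\right) \left(34653 - 49143\right) = 4601 \left(-14490\right) = -66668490$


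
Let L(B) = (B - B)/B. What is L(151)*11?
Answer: 0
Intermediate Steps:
L(B) = 0 (L(B) = 0/B = 0)
L(151)*11 = 0*11 = 0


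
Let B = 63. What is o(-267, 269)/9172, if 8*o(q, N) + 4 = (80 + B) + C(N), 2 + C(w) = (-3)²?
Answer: 73/36688 ≈ 0.0019898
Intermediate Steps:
C(w) = 7 (C(w) = -2 + (-3)² = -2 + 9 = 7)
o(q, N) = 73/4 (o(q, N) = -½ + ((80 + 63) + 7)/8 = -½ + (143 + 7)/8 = -½ + (⅛)*150 = -½ + 75/4 = 73/4)
o(-267, 269)/9172 = (73/4)/9172 = (73/4)*(1/9172) = 73/36688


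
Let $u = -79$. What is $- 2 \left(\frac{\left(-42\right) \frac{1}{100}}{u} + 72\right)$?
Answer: $- \frac{284421}{1975} \approx -144.01$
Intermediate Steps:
$- 2 \left(\frac{\left(-42\right) \frac{1}{100}}{u} + 72\right) = - 2 \left(\frac{\left(-42\right) \frac{1}{100}}{-79} + 72\right) = - 2 \left(\left(-42\right) \frac{1}{100} \left(- \frac{1}{79}\right) + 72\right) = - 2 \left(\left(- \frac{21}{50}\right) \left(- \frac{1}{79}\right) + 72\right) = - 2 \left(\frac{21}{3950} + 72\right) = \left(-2\right) \frac{284421}{3950} = - \frac{284421}{1975}$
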